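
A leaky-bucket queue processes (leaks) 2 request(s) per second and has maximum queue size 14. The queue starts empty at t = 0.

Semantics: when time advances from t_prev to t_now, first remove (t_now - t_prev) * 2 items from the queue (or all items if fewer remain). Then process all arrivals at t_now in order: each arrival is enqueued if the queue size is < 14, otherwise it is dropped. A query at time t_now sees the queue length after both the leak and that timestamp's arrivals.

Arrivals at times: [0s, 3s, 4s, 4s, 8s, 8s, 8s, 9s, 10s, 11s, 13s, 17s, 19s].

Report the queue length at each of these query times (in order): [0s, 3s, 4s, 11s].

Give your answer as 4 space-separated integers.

Queue lengths at query times:
  query t=0s: backlog = 1
  query t=3s: backlog = 1
  query t=4s: backlog = 2
  query t=11s: backlog = 1

Answer: 1 1 2 1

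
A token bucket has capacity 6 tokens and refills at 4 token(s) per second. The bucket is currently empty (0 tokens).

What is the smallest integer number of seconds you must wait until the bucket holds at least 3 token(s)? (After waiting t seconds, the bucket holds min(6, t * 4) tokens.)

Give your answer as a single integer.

Need t * 4 >= 3, so t >= 3/4.
Smallest integer t = ceil(3/4) = 1.

Answer: 1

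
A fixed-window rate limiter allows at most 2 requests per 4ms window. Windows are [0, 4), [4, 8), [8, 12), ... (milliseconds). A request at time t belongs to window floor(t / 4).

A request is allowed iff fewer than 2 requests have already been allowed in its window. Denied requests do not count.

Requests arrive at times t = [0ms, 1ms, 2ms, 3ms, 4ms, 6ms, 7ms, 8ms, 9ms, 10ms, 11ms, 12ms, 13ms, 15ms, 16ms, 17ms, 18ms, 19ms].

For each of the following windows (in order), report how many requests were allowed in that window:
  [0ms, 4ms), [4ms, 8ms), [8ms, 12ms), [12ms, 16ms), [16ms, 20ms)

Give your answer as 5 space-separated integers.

Processing requests:
  req#1 t=0ms (window 0): ALLOW
  req#2 t=1ms (window 0): ALLOW
  req#3 t=2ms (window 0): DENY
  req#4 t=3ms (window 0): DENY
  req#5 t=4ms (window 1): ALLOW
  req#6 t=6ms (window 1): ALLOW
  req#7 t=7ms (window 1): DENY
  req#8 t=8ms (window 2): ALLOW
  req#9 t=9ms (window 2): ALLOW
  req#10 t=10ms (window 2): DENY
  req#11 t=11ms (window 2): DENY
  req#12 t=12ms (window 3): ALLOW
  req#13 t=13ms (window 3): ALLOW
  req#14 t=15ms (window 3): DENY
  req#15 t=16ms (window 4): ALLOW
  req#16 t=17ms (window 4): ALLOW
  req#17 t=18ms (window 4): DENY
  req#18 t=19ms (window 4): DENY

Allowed counts by window: 2 2 2 2 2

Answer: 2 2 2 2 2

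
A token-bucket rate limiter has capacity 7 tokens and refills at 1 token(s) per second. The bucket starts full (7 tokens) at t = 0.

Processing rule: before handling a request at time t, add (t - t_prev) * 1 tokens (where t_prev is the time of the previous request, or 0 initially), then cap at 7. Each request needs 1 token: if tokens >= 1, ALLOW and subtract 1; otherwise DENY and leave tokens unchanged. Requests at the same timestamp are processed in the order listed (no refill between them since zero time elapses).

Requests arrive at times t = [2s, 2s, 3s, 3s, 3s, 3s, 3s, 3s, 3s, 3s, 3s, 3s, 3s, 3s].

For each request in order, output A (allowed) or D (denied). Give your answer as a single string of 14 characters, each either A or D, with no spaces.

Answer: AAAAAAAADDDDDD

Derivation:
Simulating step by step:
  req#1 t=2s: ALLOW
  req#2 t=2s: ALLOW
  req#3 t=3s: ALLOW
  req#4 t=3s: ALLOW
  req#5 t=3s: ALLOW
  req#6 t=3s: ALLOW
  req#7 t=3s: ALLOW
  req#8 t=3s: ALLOW
  req#9 t=3s: DENY
  req#10 t=3s: DENY
  req#11 t=3s: DENY
  req#12 t=3s: DENY
  req#13 t=3s: DENY
  req#14 t=3s: DENY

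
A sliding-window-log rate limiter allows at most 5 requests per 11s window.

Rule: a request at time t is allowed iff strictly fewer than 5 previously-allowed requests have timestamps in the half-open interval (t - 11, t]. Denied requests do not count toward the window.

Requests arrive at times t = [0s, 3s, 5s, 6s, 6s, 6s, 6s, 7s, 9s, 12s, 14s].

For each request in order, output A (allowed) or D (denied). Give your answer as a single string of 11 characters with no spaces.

Answer: AAAAADDDDAA

Derivation:
Tracking allowed requests in the window:
  req#1 t=0s: ALLOW
  req#2 t=3s: ALLOW
  req#3 t=5s: ALLOW
  req#4 t=6s: ALLOW
  req#5 t=6s: ALLOW
  req#6 t=6s: DENY
  req#7 t=6s: DENY
  req#8 t=7s: DENY
  req#9 t=9s: DENY
  req#10 t=12s: ALLOW
  req#11 t=14s: ALLOW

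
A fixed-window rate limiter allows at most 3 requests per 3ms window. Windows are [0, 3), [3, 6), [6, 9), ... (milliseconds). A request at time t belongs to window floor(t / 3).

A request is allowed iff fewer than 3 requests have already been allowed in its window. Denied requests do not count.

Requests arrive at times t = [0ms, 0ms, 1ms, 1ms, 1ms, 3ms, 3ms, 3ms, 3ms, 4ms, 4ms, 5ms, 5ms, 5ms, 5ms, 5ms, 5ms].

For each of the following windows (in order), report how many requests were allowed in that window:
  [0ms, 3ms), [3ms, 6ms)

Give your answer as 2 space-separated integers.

Answer: 3 3

Derivation:
Processing requests:
  req#1 t=0ms (window 0): ALLOW
  req#2 t=0ms (window 0): ALLOW
  req#3 t=1ms (window 0): ALLOW
  req#4 t=1ms (window 0): DENY
  req#5 t=1ms (window 0): DENY
  req#6 t=3ms (window 1): ALLOW
  req#7 t=3ms (window 1): ALLOW
  req#8 t=3ms (window 1): ALLOW
  req#9 t=3ms (window 1): DENY
  req#10 t=4ms (window 1): DENY
  req#11 t=4ms (window 1): DENY
  req#12 t=5ms (window 1): DENY
  req#13 t=5ms (window 1): DENY
  req#14 t=5ms (window 1): DENY
  req#15 t=5ms (window 1): DENY
  req#16 t=5ms (window 1): DENY
  req#17 t=5ms (window 1): DENY

Allowed counts by window: 3 3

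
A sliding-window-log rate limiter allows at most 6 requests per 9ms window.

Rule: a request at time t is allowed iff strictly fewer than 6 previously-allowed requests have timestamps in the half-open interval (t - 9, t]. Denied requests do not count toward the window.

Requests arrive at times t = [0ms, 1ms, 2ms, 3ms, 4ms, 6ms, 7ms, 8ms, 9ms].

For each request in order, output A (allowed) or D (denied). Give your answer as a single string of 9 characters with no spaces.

Answer: AAAAAADDA

Derivation:
Tracking allowed requests in the window:
  req#1 t=0ms: ALLOW
  req#2 t=1ms: ALLOW
  req#3 t=2ms: ALLOW
  req#4 t=3ms: ALLOW
  req#5 t=4ms: ALLOW
  req#6 t=6ms: ALLOW
  req#7 t=7ms: DENY
  req#8 t=8ms: DENY
  req#9 t=9ms: ALLOW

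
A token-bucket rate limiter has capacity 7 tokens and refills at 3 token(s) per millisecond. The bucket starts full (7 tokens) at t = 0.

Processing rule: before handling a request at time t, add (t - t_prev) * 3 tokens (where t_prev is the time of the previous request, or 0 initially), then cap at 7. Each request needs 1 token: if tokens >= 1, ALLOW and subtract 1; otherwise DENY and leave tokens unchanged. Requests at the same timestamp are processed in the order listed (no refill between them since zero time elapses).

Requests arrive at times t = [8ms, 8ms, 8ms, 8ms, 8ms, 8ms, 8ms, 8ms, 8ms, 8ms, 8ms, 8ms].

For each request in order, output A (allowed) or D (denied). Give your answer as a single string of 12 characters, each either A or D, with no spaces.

Simulating step by step:
  req#1 t=8ms: ALLOW
  req#2 t=8ms: ALLOW
  req#3 t=8ms: ALLOW
  req#4 t=8ms: ALLOW
  req#5 t=8ms: ALLOW
  req#6 t=8ms: ALLOW
  req#7 t=8ms: ALLOW
  req#8 t=8ms: DENY
  req#9 t=8ms: DENY
  req#10 t=8ms: DENY
  req#11 t=8ms: DENY
  req#12 t=8ms: DENY

Answer: AAAAAAADDDDD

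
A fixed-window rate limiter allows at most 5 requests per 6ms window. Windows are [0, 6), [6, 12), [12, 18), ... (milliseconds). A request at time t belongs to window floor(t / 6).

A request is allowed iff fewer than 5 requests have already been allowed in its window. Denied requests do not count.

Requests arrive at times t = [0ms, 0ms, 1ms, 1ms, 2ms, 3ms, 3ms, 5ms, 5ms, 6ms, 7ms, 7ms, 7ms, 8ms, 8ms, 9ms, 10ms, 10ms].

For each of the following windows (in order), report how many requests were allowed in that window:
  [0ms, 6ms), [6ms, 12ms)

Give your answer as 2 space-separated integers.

Answer: 5 5

Derivation:
Processing requests:
  req#1 t=0ms (window 0): ALLOW
  req#2 t=0ms (window 0): ALLOW
  req#3 t=1ms (window 0): ALLOW
  req#4 t=1ms (window 0): ALLOW
  req#5 t=2ms (window 0): ALLOW
  req#6 t=3ms (window 0): DENY
  req#7 t=3ms (window 0): DENY
  req#8 t=5ms (window 0): DENY
  req#9 t=5ms (window 0): DENY
  req#10 t=6ms (window 1): ALLOW
  req#11 t=7ms (window 1): ALLOW
  req#12 t=7ms (window 1): ALLOW
  req#13 t=7ms (window 1): ALLOW
  req#14 t=8ms (window 1): ALLOW
  req#15 t=8ms (window 1): DENY
  req#16 t=9ms (window 1): DENY
  req#17 t=10ms (window 1): DENY
  req#18 t=10ms (window 1): DENY

Allowed counts by window: 5 5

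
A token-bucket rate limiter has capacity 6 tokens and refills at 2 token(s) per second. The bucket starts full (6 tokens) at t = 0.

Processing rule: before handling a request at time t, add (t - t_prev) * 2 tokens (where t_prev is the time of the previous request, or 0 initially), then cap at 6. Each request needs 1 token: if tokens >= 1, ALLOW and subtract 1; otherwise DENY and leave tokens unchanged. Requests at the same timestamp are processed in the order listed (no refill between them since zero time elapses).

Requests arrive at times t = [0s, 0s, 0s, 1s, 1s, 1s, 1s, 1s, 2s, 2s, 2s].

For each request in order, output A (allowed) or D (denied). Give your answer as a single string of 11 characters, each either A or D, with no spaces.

Simulating step by step:
  req#1 t=0s: ALLOW
  req#2 t=0s: ALLOW
  req#3 t=0s: ALLOW
  req#4 t=1s: ALLOW
  req#5 t=1s: ALLOW
  req#6 t=1s: ALLOW
  req#7 t=1s: ALLOW
  req#8 t=1s: ALLOW
  req#9 t=2s: ALLOW
  req#10 t=2s: ALLOW
  req#11 t=2s: DENY

Answer: AAAAAAAAAAD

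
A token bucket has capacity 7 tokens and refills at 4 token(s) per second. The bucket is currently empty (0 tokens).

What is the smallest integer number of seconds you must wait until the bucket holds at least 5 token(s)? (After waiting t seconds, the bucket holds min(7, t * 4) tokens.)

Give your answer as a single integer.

Need t * 4 >= 5, so t >= 5/4.
Smallest integer t = ceil(5/4) = 2.

Answer: 2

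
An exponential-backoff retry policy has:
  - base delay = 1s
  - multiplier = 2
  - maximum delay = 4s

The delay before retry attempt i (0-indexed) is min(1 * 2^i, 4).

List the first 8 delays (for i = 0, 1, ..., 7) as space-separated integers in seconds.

Computing each delay:
  i=0: min(1*2^0, 4) = 1
  i=1: min(1*2^1, 4) = 2
  i=2: min(1*2^2, 4) = 4
  i=3: min(1*2^3, 4) = 4
  i=4: min(1*2^4, 4) = 4
  i=5: min(1*2^5, 4) = 4
  i=6: min(1*2^6, 4) = 4
  i=7: min(1*2^7, 4) = 4

Answer: 1 2 4 4 4 4 4 4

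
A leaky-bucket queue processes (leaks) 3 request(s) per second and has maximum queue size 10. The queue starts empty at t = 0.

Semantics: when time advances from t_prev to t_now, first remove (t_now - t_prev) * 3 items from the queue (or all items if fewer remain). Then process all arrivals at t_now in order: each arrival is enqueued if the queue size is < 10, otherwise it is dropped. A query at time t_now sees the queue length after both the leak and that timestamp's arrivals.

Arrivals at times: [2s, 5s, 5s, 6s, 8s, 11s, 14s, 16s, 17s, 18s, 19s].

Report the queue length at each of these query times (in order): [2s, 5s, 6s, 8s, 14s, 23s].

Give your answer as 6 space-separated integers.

Answer: 1 2 1 1 1 0

Derivation:
Queue lengths at query times:
  query t=2s: backlog = 1
  query t=5s: backlog = 2
  query t=6s: backlog = 1
  query t=8s: backlog = 1
  query t=14s: backlog = 1
  query t=23s: backlog = 0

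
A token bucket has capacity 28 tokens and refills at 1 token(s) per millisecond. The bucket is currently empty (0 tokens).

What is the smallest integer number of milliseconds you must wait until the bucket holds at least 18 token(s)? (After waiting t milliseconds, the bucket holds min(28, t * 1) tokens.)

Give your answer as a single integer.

Answer: 18

Derivation:
Need t * 1 >= 18, so t >= 18/1.
Smallest integer t = ceil(18/1) = 18.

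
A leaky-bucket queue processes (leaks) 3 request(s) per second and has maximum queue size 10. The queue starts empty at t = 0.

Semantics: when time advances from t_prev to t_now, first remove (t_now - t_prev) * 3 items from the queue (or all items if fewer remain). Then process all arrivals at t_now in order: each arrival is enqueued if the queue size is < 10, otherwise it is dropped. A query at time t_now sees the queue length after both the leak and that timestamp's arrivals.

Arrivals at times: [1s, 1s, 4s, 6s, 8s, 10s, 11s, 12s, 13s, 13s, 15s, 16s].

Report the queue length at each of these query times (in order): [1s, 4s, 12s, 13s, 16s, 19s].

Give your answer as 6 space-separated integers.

Queue lengths at query times:
  query t=1s: backlog = 2
  query t=4s: backlog = 1
  query t=12s: backlog = 1
  query t=13s: backlog = 2
  query t=16s: backlog = 1
  query t=19s: backlog = 0

Answer: 2 1 1 2 1 0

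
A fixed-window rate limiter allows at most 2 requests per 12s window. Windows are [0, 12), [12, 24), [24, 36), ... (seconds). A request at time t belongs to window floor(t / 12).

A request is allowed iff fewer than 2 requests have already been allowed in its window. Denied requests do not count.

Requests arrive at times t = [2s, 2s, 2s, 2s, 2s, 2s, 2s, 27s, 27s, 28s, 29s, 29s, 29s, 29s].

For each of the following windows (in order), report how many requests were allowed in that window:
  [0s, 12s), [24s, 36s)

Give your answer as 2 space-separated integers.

Answer: 2 2

Derivation:
Processing requests:
  req#1 t=2s (window 0): ALLOW
  req#2 t=2s (window 0): ALLOW
  req#3 t=2s (window 0): DENY
  req#4 t=2s (window 0): DENY
  req#5 t=2s (window 0): DENY
  req#6 t=2s (window 0): DENY
  req#7 t=2s (window 0): DENY
  req#8 t=27s (window 2): ALLOW
  req#9 t=27s (window 2): ALLOW
  req#10 t=28s (window 2): DENY
  req#11 t=29s (window 2): DENY
  req#12 t=29s (window 2): DENY
  req#13 t=29s (window 2): DENY
  req#14 t=29s (window 2): DENY

Allowed counts by window: 2 2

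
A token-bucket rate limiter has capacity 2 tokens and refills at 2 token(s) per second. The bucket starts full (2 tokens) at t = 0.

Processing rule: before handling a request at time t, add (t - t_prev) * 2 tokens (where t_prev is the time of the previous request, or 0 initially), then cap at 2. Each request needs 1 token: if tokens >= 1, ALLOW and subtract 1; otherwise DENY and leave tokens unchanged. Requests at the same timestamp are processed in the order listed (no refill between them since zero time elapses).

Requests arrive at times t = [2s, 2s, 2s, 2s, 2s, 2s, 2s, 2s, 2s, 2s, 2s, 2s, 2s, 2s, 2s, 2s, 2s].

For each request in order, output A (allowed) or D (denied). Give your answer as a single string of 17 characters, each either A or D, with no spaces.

Simulating step by step:
  req#1 t=2s: ALLOW
  req#2 t=2s: ALLOW
  req#3 t=2s: DENY
  req#4 t=2s: DENY
  req#5 t=2s: DENY
  req#6 t=2s: DENY
  req#7 t=2s: DENY
  req#8 t=2s: DENY
  req#9 t=2s: DENY
  req#10 t=2s: DENY
  req#11 t=2s: DENY
  req#12 t=2s: DENY
  req#13 t=2s: DENY
  req#14 t=2s: DENY
  req#15 t=2s: DENY
  req#16 t=2s: DENY
  req#17 t=2s: DENY

Answer: AADDDDDDDDDDDDDDD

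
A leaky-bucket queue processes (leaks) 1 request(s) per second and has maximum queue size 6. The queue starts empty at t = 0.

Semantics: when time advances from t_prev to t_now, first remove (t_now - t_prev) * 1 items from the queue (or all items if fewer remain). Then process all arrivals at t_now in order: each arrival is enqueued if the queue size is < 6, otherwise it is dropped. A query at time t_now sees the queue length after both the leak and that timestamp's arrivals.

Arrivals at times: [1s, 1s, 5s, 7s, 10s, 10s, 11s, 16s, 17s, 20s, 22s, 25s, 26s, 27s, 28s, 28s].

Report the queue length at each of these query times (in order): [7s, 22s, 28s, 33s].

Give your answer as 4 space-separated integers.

Queue lengths at query times:
  query t=7s: backlog = 1
  query t=22s: backlog = 1
  query t=28s: backlog = 2
  query t=33s: backlog = 0

Answer: 1 1 2 0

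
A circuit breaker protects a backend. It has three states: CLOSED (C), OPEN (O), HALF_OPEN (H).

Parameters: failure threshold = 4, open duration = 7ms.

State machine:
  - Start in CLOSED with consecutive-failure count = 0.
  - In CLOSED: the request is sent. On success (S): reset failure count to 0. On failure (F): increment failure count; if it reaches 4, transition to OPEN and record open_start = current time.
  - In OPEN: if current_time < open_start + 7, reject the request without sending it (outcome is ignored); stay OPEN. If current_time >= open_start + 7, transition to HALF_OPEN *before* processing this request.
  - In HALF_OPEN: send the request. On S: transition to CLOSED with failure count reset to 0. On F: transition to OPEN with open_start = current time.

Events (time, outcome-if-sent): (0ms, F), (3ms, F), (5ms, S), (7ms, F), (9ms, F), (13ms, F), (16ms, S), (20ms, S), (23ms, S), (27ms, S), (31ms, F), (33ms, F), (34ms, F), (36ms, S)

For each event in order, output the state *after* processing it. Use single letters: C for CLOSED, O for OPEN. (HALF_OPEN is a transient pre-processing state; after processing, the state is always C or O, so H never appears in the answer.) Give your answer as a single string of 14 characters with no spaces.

Answer: CCCCCCCCCCCCCC

Derivation:
State after each event:
  event#1 t=0ms outcome=F: state=CLOSED
  event#2 t=3ms outcome=F: state=CLOSED
  event#3 t=5ms outcome=S: state=CLOSED
  event#4 t=7ms outcome=F: state=CLOSED
  event#5 t=9ms outcome=F: state=CLOSED
  event#6 t=13ms outcome=F: state=CLOSED
  event#7 t=16ms outcome=S: state=CLOSED
  event#8 t=20ms outcome=S: state=CLOSED
  event#9 t=23ms outcome=S: state=CLOSED
  event#10 t=27ms outcome=S: state=CLOSED
  event#11 t=31ms outcome=F: state=CLOSED
  event#12 t=33ms outcome=F: state=CLOSED
  event#13 t=34ms outcome=F: state=CLOSED
  event#14 t=36ms outcome=S: state=CLOSED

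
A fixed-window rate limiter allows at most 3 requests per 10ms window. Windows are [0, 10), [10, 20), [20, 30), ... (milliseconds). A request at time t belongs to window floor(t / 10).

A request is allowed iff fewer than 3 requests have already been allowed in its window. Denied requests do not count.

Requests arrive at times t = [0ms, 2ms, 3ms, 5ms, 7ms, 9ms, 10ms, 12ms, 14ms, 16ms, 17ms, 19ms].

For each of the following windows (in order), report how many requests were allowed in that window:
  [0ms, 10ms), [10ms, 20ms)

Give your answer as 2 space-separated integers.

Answer: 3 3

Derivation:
Processing requests:
  req#1 t=0ms (window 0): ALLOW
  req#2 t=2ms (window 0): ALLOW
  req#3 t=3ms (window 0): ALLOW
  req#4 t=5ms (window 0): DENY
  req#5 t=7ms (window 0): DENY
  req#6 t=9ms (window 0): DENY
  req#7 t=10ms (window 1): ALLOW
  req#8 t=12ms (window 1): ALLOW
  req#9 t=14ms (window 1): ALLOW
  req#10 t=16ms (window 1): DENY
  req#11 t=17ms (window 1): DENY
  req#12 t=19ms (window 1): DENY

Allowed counts by window: 3 3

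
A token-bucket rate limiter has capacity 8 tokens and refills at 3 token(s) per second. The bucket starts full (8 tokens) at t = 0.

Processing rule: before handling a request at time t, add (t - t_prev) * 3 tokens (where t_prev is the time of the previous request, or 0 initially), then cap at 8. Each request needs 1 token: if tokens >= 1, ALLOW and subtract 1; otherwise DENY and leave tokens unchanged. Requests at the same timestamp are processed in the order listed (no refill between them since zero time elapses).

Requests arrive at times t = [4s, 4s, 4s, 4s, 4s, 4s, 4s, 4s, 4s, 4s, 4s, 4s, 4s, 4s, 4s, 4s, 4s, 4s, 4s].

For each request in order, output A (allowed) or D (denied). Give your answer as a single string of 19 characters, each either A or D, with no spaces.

Answer: AAAAAAAADDDDDDDDDDD

Derivation:
Simulating step by step:
  req#1 t=4s: ALLOW
  req#2 t=4s: ALLOW
  req#3 t=4s: ALLOW
  req#4 t=4s: ALLOW
  req#5 t=4s: ALLOW
  req#6 t=4s: ALLOW
  req#7 t=4s: ALLOW
  req#8 t=4s: ALLOW
  req#9 t=4s: DENY
  req#10 t=4s: DENY
  req#11 t=4s: DENY
  req#12 t=4s: DENY
  req#13 t=4s: DENY
  req#14 t=4s: DENY
  req#15 t=4s: DENY
  req#16 t=4s: DENY
  req#17 t=4s: DENY
  req#18 t=4s: DENY
  req#19 t=4s: DENY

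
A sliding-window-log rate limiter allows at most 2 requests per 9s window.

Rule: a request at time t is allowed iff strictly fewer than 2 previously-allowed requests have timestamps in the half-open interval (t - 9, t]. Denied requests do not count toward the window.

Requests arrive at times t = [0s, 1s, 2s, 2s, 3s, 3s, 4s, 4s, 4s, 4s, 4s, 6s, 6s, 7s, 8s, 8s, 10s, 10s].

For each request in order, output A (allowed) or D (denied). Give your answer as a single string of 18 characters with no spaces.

Tracking allowed requests in the window:
  req#1 t=0s: ALLOW
  req#2 t=1s: ALLOW
  req#3 t=2s: DENY
  req#4 t=2s: DENY
  req#5 t=3s: DENY
  req#6 t=3s: DENY
  req#7 t=4s: DENY
  req#8 t=4s: DENY
  req#9 t=4s: DENY
  req#10 t=4s: DENY
  req#11 t=4s: DENY
  req#12 t=6s: DENY
  req#13 t=6s: DENY
  req#14 t=7s: DENY
  req#15 t=8s: DENY
  req#16 t=8s: DENY
  req#17 t=10s: ALLOW
  req#18 t=10s: ALLOW

Answer: AADDDDDDDDDDDDDDAA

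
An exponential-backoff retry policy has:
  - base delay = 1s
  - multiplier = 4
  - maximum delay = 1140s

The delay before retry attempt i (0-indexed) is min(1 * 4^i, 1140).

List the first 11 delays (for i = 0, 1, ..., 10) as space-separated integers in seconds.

Computing each delay:
  i=0: min(1*4^0, 1140) = 1
  i=1: min(1*4^1, 1140) = 4
  i=2: min(1*4^2, 1140) = 16
  i=3: min(1*4^3, 1140) = 64
  i=4: min(1*4^4, 1140) = 256
  i=5: min(1*4^5, 1140) = 1024
  i=6: min(1*4^6, 1140) = 1140
  i=7: min(1*4^7, 1140) = 1140
  i=8: min(1*4^8, 1140) = 1140
  i=9: min(1*4^9, 1140) = 1140
  i=10: min(1*4^10, 1140) = 1140

Answer: 1 4 16 64 256 1024 1140 1140 1140 1140 1140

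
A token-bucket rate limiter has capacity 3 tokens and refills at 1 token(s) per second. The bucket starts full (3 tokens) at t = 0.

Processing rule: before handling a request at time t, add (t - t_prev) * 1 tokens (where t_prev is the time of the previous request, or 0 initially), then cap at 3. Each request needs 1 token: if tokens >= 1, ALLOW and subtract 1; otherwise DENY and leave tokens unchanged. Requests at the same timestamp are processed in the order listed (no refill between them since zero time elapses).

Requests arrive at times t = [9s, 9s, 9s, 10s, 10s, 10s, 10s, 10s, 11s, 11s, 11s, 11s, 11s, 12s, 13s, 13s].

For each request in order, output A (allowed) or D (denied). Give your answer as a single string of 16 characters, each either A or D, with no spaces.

Simulating step by step:
  req#1 t=9s: ALLOW
  req#2 t=9s: ALLOW
  req#3 t=9s: ALLOW
  req#4 t=10s: ALLOW
  req#5 t=10s: DENY
  req#6 t=10s: DENY
  req#7 t=10s: DENY
  req#8 t=10s: DENY
  req#9 t=11s: ALLOW
  req#10 t=11s: DENY
  req#11 t=11s: DENY
  req#12 t=11s: DENY
  req#13 t=11s: DENY
  req#14 t=12s: ALLOW
  req#15 t=13s: ALLOW
  req#16 t=13s: DENY

Answer: AAAADDDDADDDDAAD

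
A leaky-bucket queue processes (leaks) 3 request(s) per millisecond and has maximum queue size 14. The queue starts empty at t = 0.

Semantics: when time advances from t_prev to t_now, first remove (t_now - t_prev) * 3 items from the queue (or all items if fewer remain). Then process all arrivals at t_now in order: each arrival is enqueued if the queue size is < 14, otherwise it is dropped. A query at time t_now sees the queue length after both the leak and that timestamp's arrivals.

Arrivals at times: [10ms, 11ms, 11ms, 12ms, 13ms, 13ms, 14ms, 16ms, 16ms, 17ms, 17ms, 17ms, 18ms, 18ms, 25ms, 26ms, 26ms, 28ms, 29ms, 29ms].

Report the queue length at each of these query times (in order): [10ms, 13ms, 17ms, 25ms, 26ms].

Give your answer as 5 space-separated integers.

Queue lengths at query times:
  query t=10ms: backlog = 1
  query t=13ms: backlog = 2
  query t=17ms: backlog = 3
  query t=25ms: backlog = 1
  query t=26ms: backlog = 2

Answer: 1 2 3 1 2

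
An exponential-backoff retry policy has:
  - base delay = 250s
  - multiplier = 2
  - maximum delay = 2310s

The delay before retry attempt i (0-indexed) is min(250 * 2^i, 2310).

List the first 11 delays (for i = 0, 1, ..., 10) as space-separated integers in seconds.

Computing each delay:
  i=0: min(250*2^0, 2310) = 250
  i=1: min(250*2^1, 2310) = 500
  i=2: min(250*2^2, 2310) = 1000
  i=3: min(250*2^3, 2310) = 2000
  i=4: min(250*2^4, 2310) = 2310
  i=5: min(250*2^5, 2310) = 2310
  i=6: min(250*2^6, 2310) = 2310
  i=7: min(250*2^7, 2310) = 2310
  i=8: min(250*2^8, 2310) = 2310
  i=9: min(250*2^9, 2310) = 2310
  i=10: min(250*2^10, 2310) = 2310

Answer: 250 500 1000 2000 2310 2310 2310 2310 2310 2310 2310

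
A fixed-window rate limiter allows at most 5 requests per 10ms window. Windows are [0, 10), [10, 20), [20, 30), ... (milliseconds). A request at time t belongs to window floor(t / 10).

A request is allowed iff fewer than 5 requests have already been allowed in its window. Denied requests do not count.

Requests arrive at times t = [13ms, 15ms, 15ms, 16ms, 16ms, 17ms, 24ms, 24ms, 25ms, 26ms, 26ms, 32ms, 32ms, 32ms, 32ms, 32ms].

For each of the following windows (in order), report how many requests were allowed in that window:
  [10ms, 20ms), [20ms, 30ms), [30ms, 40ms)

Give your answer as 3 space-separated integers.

Processing requests:
  req#1 t=13ms (window 1): ALLOW
  req#2 t=15ms (window 1): ALLOW
  req#3 t=15ms (window 1): ALLOW
  req#4 t=16ms (window 1): ALLOW
  req#5 t=16ms (window 1): ALLOW
  req#6 t=17ms (window 1): DENY
  req#7 t=24ms (window 2): ALLOW
  req#8 t=24ms (window 2): ALLOW
  req#9 t=25ms (window 2): ALLOW
  req#10 t=26ms (window 2): ALLOW
  req#11 t=26ms (window 2): ALLOW
  req#12 t=32ms (window 3): ALLOW
  req#13 t=32ms (window 3): ALLOW
  req#14 t=32ms (window 3): ALLOW
  req#15 t=32ms (window 3): ALLOW
  req#16 t=32ms (window 3): ALLOW

Allowed counts by window: 5 5 5

Answer: 5 5 5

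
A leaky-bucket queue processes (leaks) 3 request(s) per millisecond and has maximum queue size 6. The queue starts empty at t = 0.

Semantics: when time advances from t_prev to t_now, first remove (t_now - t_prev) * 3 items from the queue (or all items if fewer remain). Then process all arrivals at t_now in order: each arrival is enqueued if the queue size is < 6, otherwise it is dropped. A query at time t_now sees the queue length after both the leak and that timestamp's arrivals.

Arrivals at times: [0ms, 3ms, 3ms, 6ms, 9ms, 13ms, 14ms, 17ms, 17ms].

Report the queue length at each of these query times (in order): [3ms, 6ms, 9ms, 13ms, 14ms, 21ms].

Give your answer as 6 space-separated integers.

Answer: 2 1 1 1 1 0

Derivation:
Queue lengths at query times:
  query t=3ms: backlog = 2
  query t=6ms: backlog = 1
  query t=9ms: backlog = 1
  query t=13ms: backlog = 1
  query t=14ms: backlog = 1
  query t=21ms: backlog = 0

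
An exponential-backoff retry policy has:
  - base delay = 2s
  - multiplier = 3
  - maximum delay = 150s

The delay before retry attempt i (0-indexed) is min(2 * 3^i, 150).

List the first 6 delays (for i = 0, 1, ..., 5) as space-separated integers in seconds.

Answer: 2 6 18 54 150 150

Derivation:
Computing each delay:
  i=0: min(2*3^0, 150) = 2
  i=1: min(2*3^1, 150) = 6
  i=2: min(2*3^2, 150) = 18
  i=3: min(2*3^3, 150) = 54
  i=4: min(2*3^4, 150) = 150
  i=5: min(2*3^5, 150) = 150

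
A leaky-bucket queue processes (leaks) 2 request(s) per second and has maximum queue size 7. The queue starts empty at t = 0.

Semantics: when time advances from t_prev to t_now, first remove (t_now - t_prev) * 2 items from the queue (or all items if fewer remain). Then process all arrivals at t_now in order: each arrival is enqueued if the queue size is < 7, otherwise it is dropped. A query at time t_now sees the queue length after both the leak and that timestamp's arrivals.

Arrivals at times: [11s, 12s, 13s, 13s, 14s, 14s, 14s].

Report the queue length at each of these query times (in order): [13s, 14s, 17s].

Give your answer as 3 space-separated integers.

Queue lengths at query times:
  query t=13s: backlog = 2
  query t=14s: backlog = 3
  query t=17s: backlog = 0

Answer: 2 3 0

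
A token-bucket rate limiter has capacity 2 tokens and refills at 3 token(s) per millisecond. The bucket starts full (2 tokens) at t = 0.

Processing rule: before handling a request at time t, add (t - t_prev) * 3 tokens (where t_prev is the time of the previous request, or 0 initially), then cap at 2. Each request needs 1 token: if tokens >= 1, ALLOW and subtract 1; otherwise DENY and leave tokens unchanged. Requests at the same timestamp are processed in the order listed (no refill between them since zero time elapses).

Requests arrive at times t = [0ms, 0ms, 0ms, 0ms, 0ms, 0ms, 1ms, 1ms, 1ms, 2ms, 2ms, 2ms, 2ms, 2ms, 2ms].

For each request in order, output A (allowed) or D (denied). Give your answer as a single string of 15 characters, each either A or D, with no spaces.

Simulating step by step:
  req#1 t=0ms: ALLOW
  req#2 t=0ms: ALLOW
  req#3 t=0ms: DENY
  req#4 t=0ms: DENY
  req#5 t=0ms: DENY
  req#6 t=0ms: DENY
  req#7 t=1ms: ALLOW
  req#8 t=1ms: ALLOW
  req#9 t=1ms: DENY
  req#10 t=2ms: ALLOW
  req#11 t=2ms: ALLOW
  req#12 t=2ms: DENY
  req#13 t=2ms: DENY
  req#14 t=2ms: DENY
  req#15 t=2ms: DENY

Answer: AADDDDAADAADDDD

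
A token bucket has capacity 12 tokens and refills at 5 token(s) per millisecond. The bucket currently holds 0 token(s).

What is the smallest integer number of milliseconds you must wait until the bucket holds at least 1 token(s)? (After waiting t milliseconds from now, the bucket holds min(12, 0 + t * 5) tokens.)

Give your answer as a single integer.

Answer: 1

Derivation:
Need 0 + t * 5 >= 1, so t >= 1/5.
Smallest integer t = ceil(1/5) = 1.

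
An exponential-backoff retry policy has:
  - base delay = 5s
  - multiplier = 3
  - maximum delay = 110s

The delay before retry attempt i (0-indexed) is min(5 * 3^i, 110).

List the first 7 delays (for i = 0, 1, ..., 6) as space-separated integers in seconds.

Computing each delay:
  i=0: min(5*3^0, 110) = 5
  i=1: min(5*3^1, 110) = 15
  i=2: min(5*3^2, 110) = 45
  i=3: min(5*3^3, 110) = 110
  i=4: min(5*3^4, 110) = 110
  i=5: min(5*3^5, 110) = 110
  i=6: min(5*3^6, 110) = 110

Answer: 5 15 45 110 110 110 110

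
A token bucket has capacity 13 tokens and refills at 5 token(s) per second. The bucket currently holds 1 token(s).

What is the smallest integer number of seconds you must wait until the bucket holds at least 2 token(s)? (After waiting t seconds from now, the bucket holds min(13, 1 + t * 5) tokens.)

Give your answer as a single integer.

Need 1 + t * 5 >= 2, so t >= 1/5.
Smallest integer t = ceil(1/5) = 1.

Answer: 1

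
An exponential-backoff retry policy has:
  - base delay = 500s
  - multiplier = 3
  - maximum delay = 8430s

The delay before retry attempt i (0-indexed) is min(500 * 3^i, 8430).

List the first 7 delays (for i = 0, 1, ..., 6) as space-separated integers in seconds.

Computing each delay:
  i=0: min(500*3^0, 8430) = 500
  i=1: min(500*3^1, 8430) = 1500
  i=2: min(500*3^2, 8430) = 4500
  i=3: min(500*3^3, 8430) = 8430
  i=4: min(500*3^4, 8430) = 8430
  i=5: min(500*3^5, 8430) = 8430
  i=6: min(500*3^6, 8430) = 8430

Answer: 500 1500 4500 8430 8430 8430 8430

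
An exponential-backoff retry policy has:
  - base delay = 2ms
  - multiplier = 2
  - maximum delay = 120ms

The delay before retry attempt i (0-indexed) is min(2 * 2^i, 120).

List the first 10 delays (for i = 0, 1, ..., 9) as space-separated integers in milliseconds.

Answer: 2 4 8 16 32 64 120 120 120 120

Derivation:
Computing each delay:
  i=0: min(2*2^0, 120) = 2
  i=1: min(2*2^1, 120) = 4
  i=2: min(2*2^2, 120) = 8
  i=3: min(2*2^3, 120) = 16
  i=4: min(2*2^4, 120) = 32
  i=5: min(2*2^5, 120) = 64
  i=6: min(2*2^6, 120) = 120
  i=7: min(2*2^7, 120) = 120
  i=8: min(2*2^8, 120) = 120
  i=9: min(2*2^9, 120) = 120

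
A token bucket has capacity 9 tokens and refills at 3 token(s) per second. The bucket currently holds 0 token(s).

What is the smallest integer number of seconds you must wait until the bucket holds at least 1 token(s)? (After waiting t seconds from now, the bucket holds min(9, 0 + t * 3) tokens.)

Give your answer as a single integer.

Answer: 1

Derivation:
Need 0 + t * 3 >= 1, so t >= 1/3.
Smallest integer t = ceil(1/3) = 1.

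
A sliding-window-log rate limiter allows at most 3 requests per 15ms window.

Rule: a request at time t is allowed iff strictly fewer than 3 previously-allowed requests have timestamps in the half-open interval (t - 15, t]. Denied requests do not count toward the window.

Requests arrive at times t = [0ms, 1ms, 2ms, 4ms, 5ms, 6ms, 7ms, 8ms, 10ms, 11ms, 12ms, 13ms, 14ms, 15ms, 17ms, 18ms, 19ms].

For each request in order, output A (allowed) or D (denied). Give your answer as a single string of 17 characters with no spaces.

Tracking allowed requests in the window:
  req#1 t=0ms: ALLOW
  req#2 t=1ms: ALLOW
  req#3 t=2ms: ALLOW
  req#4 t=4ms: DENY
  req#5 t=5ms: DENY
  req#6 t=6ms: DENY
  req#7 t=7ms: DENY
  req#8 t=8ms: DENY
  req#9 t=10ms: DENY
  req#10 t=11ms: DENY
  req#11 t=12ms: DENY
  req#12 t=13ms: DENY
  req#13 t=14ms: DENY
  req#14 t=15ms: ALLOW
  req#15 t=17ms: ALLOW
  req#16 t=18ms: ALLOW
  req#17 t=19ms: DENY

Answer: AAADDDDDDDDDDAAAD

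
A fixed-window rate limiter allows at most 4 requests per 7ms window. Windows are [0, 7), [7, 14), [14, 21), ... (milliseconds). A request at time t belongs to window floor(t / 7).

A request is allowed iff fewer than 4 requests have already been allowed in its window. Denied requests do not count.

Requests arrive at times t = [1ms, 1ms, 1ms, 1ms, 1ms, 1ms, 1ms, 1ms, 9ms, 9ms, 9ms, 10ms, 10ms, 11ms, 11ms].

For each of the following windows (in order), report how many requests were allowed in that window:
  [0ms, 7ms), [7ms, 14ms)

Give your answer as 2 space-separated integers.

Processing requests:
  req#1 t=1ms (window 0): ALLOW
  req#2 t=1ms (window 0): ALLOW
  req#3 t=1ms (window 0): ALLOW
  req#4 t=1ms (window 0): ALLOW
  req#5 t=1ms (window 0): DENY
  req#6 t=1ms (window 0): DENY
  req#7 t=1ms (window 0): DENY
  req#8 t=1ms (window 0): DENY
  req#9 t=9ms (window 1): ALLOW
  req#10 t=9ms (window 1): ALLOW
  req#11 t=9ms (window 1): ALLOW
  req#12 t=10ms (window 1): ALLOW
  req#13 t=10ms (window 1): DENY
  req#14 t=11ms (window 1): DENY
  req#15 t=11ms (window 1): DENY

Allowed counts by window: 4 4

Answer: 4 4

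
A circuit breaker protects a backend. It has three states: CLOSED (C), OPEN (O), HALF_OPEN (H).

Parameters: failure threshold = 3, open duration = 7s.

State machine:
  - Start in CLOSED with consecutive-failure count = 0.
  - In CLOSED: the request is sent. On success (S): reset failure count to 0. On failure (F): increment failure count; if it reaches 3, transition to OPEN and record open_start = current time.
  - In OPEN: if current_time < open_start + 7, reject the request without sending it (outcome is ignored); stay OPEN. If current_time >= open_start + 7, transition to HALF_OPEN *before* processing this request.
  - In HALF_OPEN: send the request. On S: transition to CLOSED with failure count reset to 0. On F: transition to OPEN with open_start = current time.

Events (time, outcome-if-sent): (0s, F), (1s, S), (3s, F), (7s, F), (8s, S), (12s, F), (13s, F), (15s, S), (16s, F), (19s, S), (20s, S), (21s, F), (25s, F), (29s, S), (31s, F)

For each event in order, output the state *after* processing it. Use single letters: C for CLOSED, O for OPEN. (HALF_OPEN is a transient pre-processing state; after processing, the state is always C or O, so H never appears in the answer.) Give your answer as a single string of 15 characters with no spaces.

Answer: CCCCCCCCCCCCCCC

Derivation:
State after each event:
  event#1 t=0s outcome=F: state=CLOSED
  event#2 t=1s outcome=S: state=CLOSED
  event#3 t=3s outcome=F: state=CLOSED
  event#4 t=7s outcome=F: state=CLOSED
  event#5 t=8s outcome=S: state=CLOSED
  event#6 t=12s outcome=F: state=CLOSED
  event#7 t=13s outcome=F: state=CLOSED
  event#8 t=15s outcome=S: state=CLOSED
  event#9 t=16s outcome=F: state=CLOSED
  event#10 t=19s outcome=S: state=CLOSED
  event#11 t=20s outcome=S: state=CLOSED
  event#12 t=21s outcome=F: state=CLOSED
  event#13 t=25s outcome=F: state=CLOSED
  event#14 t=29s outcome=S: state=CLOSED
  event#15 t=31s outcome=F: state=CLOSED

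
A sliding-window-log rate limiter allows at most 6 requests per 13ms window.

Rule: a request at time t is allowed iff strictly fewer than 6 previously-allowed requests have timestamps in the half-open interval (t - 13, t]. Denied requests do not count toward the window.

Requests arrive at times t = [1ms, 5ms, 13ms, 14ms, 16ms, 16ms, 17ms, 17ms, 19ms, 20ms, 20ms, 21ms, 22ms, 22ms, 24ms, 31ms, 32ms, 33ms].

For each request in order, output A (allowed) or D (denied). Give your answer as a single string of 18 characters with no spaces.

Tracking allowed requests in the window:
  req#1 t=1ms: ALLOW
  req#2 t=5ms: ALLOW
  req#3 t=13ms: ALLOW
  req#4 t=14ms: ALLOW
  req#5 t=16ms: ALLOW
  req#6 t=16ms: ALLOW
  req#7 t=17ms: ALLOW
  req#8 t=17ms: DENY
  req#9 t=19ms: ALLOW
  req#10 t=20ms: DENY
  req#11 t=20ms: DENY
  req#12 t=21ms: DENY
  req#13 t=22ms: DENY
  req#14 t=22ms: DENY
  req#15 t=24ms: DENY
  req#16 t=31ms: ALLOW
  req#17 t=32ms: ALLOW
  req#18 t=33ms: ALLOW

Answer: AAAAAAADADDDDDDAAA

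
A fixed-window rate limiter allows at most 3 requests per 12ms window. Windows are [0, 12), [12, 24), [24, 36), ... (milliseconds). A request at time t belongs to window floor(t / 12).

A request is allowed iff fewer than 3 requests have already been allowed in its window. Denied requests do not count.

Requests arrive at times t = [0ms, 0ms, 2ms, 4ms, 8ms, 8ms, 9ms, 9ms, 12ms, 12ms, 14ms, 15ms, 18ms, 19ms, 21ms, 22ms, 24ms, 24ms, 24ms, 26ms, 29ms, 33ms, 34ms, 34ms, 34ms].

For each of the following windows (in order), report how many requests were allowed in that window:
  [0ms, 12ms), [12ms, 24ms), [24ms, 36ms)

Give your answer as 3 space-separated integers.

Processing requests:
  req#1 t=0ms (window 0): ALLOW
  req#2 t=0ms (window 0): ALLOW
  req#3 t=2ms (window 0): ALLOW
  req#4 t=4ms (window 0): DENY
  req#5 t=8ms (window 0): DENY
  req#6 t=8ms (window 0): DENY
  req#7 t=9ms (window 0): DENY
  req#8 t=9ms (window 0): DENY
  req#9 t=12ms (window 1): ALLOW
  req#10 t=12ms (window 1): ALLOW
  req#11 t=14ms (window 1): ALLOW
  req#12 t=15ms (window 1): DENY
  req#13 t=18ms (window 1): DENY
  req#14 t=19ms (window 1): DENY
  req#15 t=21ms (window 1): DENY
  req#16 t=22ms (window 1): DENY
  req#17 t=24ms (window 2): ALLOW
  req#18 t=24ms (window 2): ALLOW
  req#19 t=24ms (window 2): ALLOW
  req#20 t=26ms (window 2): DENY
  req#21 t=29ms (window 2): DENY
  req#22 t=33ms (window 2): DENY
  req#23 t=34ms (window 2): DENY
  req#24 t=34ms (window 2): DENY
  req#25 t=34ms (window 2): DENY

Allowed counts by window: 3 3 3

Answer: 3 3 3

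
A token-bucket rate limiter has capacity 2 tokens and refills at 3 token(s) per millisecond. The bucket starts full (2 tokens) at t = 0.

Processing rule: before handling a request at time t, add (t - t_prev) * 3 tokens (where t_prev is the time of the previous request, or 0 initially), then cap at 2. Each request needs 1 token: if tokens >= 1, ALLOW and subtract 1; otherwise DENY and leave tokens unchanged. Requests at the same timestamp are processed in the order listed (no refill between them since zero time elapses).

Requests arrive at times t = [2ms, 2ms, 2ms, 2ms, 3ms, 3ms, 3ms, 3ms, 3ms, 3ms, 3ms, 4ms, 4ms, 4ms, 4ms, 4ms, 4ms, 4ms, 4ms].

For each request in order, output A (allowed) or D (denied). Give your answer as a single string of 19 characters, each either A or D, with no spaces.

Simulating step by step:
  req#1 t=2ms: ALLOW
  req#2 t=2ms: ALLOW
  req#3 t=2ms: DENY
  req#4 t=2ms: DENY
  req#5 t=3ms: ALLOW
  req#6 t=3ms: ALLOW
  req#7 t=3ms: DENY
  req#8 t=3ms: DENY
  req#9 t=3ms: DENY
  req#10 t=3ms: DENY
  req#11 t=3ms: DENY
  req#12 t=4ms: ALLOW
  req#13 t=4ms: ALLOW
  req#14 t=4ms: DENY
  req#15 t=4ms: DENY
  req#16 t=4ms: DENY
  req#17 t=4ms: DENY
  req#18 t=4ms: DENY
  req#19 t=4ms: DENY

Answer: AADDAADDDDDAADDDDDD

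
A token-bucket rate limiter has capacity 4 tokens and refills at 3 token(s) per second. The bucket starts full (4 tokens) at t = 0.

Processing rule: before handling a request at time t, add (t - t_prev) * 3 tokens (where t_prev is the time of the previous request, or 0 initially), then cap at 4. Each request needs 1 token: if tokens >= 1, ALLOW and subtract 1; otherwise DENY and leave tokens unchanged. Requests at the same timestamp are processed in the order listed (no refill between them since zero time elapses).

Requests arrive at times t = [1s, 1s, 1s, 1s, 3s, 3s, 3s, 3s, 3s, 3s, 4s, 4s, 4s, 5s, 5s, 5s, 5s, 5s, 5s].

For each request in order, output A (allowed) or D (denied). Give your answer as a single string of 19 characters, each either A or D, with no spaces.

Simulating step by step:
  req#1 t=1s: ALLOW
  req#2 t=1s: ALLOW
  req#3 t=1s: ALLOW
  req#4 t=1s: ALLOW
  req#5 t=3s: ALLOW
  req#6 t=3s: ALLOW
  req#7 t=3s: ALLOW
  req#8 t=3s: ALLOW
  req#9 t=3s: DENY
  req#10 t=3s: DENY
  req#11 t=4s: ALLOW
  req#12 t=4s: ALLOW
  req#13 t=4s: ALLOW
  req#14 t=5s: ALLOW
  req#15 t=5s: ALLOW
  req#16 t=5s: ALLOW
  req#17 t=5s: DENY
  req#18 t=5s: DENY
  req#19 t=5s: DENY

Answer: AAAAAAAADDAAAAAADDD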